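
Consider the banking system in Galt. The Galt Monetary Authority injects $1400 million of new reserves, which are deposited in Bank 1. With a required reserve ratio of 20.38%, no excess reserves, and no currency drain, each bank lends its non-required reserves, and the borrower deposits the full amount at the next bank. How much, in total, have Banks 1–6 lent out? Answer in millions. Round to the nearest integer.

Bank i lends (1 − rr)^i of the original deposit: Bank 1 lends 1400·0.7962 = 1114.6800, Bank 2 lends 1400·0.7962² ≈ 887.5082, and so on.
Summing a geometric series: total = 1400·[0.7962·(1 − 0.7962^6) / (1 − 0.7962)] ≈ 4076.0694 million.

$4076 million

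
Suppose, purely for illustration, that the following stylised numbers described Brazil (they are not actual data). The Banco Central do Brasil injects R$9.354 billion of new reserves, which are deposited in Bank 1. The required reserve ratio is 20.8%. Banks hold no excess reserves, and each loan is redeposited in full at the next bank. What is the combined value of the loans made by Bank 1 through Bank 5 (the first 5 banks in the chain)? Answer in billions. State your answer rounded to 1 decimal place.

Bank i lends (1 − rr)^i of the original deposit: Bank 1 lends 9.354·0.7920 ≈ 7.4084, Bank 2 lends 9.354·0.7920² ≈ 5.8674, and so on.
Summing a geometric series: total = 9.354·[0.7920·(1 − 0.7920^5) / (1 − 0.7920)] ≈ 24.5181 billion.

R$24.5 billion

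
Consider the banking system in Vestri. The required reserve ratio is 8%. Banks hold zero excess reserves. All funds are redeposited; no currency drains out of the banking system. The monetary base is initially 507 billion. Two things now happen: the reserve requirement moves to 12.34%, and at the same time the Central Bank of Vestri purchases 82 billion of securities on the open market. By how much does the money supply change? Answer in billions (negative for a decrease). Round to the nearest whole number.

-1564 billion

Before: m₁ = 1 / (0.08) = 12.5, MB₁ = 507, so M₁ = 12.5 × 507 = 6337.5 billion.
After: m₂ = 1 / (0.1234) ≈ 8.1037, MB₂ = 507 + 82 = 589, so M₂ = 8.1037 × 589 = 4773.0793 billion.
ΔM = M₂ − M₁ = 4773.0793 − 6337.5 = -1564.4207 billion.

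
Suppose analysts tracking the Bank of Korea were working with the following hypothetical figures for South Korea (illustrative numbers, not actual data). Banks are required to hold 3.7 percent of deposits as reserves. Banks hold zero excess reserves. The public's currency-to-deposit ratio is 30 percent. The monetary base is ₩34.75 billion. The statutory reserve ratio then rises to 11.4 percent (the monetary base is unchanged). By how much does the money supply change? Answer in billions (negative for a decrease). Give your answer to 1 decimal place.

-24.9 billion

Initially m₁ = (1 + 0.3) / (0.037 + 0.3) ≈ 3.8576, so M₁ = 3.8576 × 34.75 = 134.0516 billion.
After the change m₂ = (1 + 0.3) / (0.114 + 0.3) ≈ 3.1401, so M₂ = 3.1401 × 34.75 ≈ 109.1185 billion.
ΔM = M₂ − M₁ = 109.1185 − 134.0516 = -24.9331 billion.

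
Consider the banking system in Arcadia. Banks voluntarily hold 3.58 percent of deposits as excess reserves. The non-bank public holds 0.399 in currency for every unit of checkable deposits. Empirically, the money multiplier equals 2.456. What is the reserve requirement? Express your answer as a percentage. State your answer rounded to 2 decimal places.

13.48%

Using m = 2.456. Since m = (1 + c)/(c + rr + e), the denominator satisfies c + rr + e = (1 + c)/m = (1 + 0.399) / 2.456 ≈ 0.569625.
With c = 0.399 and e = 0.0358, the reserve requirement is 0.569625 − 0.399 − 0.0358 = 0.134825.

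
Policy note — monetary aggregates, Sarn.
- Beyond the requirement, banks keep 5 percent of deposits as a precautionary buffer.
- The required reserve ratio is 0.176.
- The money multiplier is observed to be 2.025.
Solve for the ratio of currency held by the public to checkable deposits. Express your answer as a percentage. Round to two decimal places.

52.91%

Using m = 2.025. From m = (1 + c)/(c + rr + e), rearranging gives 1 + c = m·(c + rr + e), so c·(1 − m) = m·(rr + e) − 1.
Hence c = [m·(rr + e) − 1]/(1 − m) = [2.025 × (0.176 + 0.05) − 1] / (1 − 2.025) ≈ 0.529122.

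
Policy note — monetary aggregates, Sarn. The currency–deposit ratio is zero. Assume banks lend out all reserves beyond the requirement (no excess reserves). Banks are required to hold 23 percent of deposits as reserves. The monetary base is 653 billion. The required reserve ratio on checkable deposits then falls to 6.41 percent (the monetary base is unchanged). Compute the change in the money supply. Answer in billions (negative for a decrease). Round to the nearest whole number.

Initially m₁ = 1 / (0.23) ≈ 4.3478, so M₁ = 4.3478 × 653 = 2839.1134 billion.
After the change m₂ = 1 / (0.0641) ≈ 15.6006, so M₂ = 15.6006 × 653 = 10187.1918 billion.
ΔM = M₂ − M₁ = 10187.1918 − 2839.1134 = 7348.0784 billion.

7348 billion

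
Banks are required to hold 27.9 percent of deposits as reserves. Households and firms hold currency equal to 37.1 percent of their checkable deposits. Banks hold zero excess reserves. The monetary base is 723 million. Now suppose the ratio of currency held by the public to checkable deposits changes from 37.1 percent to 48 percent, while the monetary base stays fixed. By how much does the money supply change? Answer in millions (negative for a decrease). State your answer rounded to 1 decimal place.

-115.2 million

Initially m₁ = (1 + 0.371) / (0.279 + 0.371) ≈ 2.10923, so M₁ = 2.10923 × 723 ≈ 1524.9733 million.
After the change m₂ = (1 + 0.48) / (0.279 + 0.48) ≈ 1.94993, so M₂ = 1.94993 × 723 ≈ 1409.7994 million.
ΔM = M₂ − M₁ = 1409.7994 − 1524.9733 = -115.1739 million.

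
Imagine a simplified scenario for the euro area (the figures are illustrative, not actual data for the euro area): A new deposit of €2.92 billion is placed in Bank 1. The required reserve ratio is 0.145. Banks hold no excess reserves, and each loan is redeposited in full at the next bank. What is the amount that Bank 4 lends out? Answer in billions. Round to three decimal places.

Each bank lends a fraction (1 − rr) = 0.8550 of the deposit it receives, so Bank 4 receives 2.92·0.8550^3 and lends 2.92·0.8550^4 ≈ 1.5604 billion.

€1.560 billion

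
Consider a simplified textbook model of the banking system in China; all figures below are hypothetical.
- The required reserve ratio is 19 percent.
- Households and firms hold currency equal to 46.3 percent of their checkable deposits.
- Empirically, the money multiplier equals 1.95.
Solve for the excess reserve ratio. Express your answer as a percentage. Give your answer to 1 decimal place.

Using m = 1.95. Since m = (1 + c)/(c + rr + e), the denominator satisfies c + rr + e = (1 + c)/m = (1 + 0.463) / 1.95 ≈ 0.750256.
With c = 0.463 and rr = 0.19, the excess reserve ratio is 0.750256 − 0.463 − 0.19 = 0.097256.

9.7%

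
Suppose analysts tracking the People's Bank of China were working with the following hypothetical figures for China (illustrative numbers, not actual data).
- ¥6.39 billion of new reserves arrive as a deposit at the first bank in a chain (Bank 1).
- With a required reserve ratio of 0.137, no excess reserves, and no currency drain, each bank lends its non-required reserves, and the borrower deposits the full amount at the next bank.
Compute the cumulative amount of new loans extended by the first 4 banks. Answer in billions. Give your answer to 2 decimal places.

¥17.93 billion

Bank i lends (1 − rr)^i of the original deposit: Bank 1 lends 6.39·0.8630 ≈ 5.5146, Bank 2 lends 6.39·0.8630² ≈ 4.7591, and so on.
Summing a geometric series: total = 6.39·[0.8630·(1 − 0.8630^4) / (1 − 0.8630)] ≈ 17.9251 billion.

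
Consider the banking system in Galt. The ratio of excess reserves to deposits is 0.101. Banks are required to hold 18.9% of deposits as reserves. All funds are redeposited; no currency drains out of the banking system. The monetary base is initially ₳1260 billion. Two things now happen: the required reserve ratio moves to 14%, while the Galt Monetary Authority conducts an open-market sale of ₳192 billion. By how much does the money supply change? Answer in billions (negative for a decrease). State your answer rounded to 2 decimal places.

Before: m₁ = 1 / (0.189 + 0.101) ≈ 3.4482759, MB₁ = 1260, so M₁ = 3.4482759 × 1260 ≈ 4344.8276 billion.
After: m₂ = 1 / (0.14 + 0.101) ≈ 4.1493776, MB₂ = 1260 − 192 = 1068, so M₂ = 4.1493776 × 1068 ≈ 4431.5353 billion.
ΔM = M₂ − M₁ = 4431.5353 − 4344.8276 = 86.7077 billion.

₳86.71 billion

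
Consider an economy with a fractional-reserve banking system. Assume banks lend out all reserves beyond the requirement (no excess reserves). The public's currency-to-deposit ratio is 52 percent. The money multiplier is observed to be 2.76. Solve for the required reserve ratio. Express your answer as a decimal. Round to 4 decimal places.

Using m = 2.76. Since m = (1 + c)/(c + rr + e), the denominator satisfies c + rr + e = (1 + c)/m = (1 + 0.52) / 2.76 ≈ 0.550725.
With c = 0.52 and e = 0, the required reserve ratio is 0.550725 − 0.52 − 0 = 0.030725.

0.0307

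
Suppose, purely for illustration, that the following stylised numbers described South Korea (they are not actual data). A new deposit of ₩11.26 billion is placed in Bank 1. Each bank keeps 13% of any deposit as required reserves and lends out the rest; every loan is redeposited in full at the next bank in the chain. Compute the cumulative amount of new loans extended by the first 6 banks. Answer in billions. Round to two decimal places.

Bank i lends (1 − rr)^i of the original deposit: Bank 1 lends 11.26·0.8700 = 9.7962, Bank 2 lends 11.26·0.8700² ≈ 8.5227, and so on.
Summing a geometric series: total = 11.26·[0.8700·(1 − 0.8700^6) / (1 − 0.8700)] ≈ 42.6793 billion.

₩42.68 billion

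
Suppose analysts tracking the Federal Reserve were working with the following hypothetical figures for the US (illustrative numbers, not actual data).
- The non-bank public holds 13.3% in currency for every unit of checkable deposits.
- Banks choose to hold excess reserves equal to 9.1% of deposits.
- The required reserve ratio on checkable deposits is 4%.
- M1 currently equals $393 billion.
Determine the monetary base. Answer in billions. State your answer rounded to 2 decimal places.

The money multiplier is m = (1 + c) / (rr + e + c) = (1 + 0.133) / (0.04 + 0.091 + 0.133) ≈ 4.291667.
MB = M / m = 393 / 4.291667 ≈ 91.5728 billion.

$91.57 billion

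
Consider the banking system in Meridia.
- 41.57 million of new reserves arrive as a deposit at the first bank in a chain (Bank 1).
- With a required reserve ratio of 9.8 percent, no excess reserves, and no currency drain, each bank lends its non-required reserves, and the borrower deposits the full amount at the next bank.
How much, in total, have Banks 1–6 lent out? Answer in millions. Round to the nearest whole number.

Bank i lends (1 − rr)^i of the original deposit: Bank 1 lends 41.57·0.9020 ≈ 37.4961, Bank 2 lends 41.57·0.9020² ≈ 33.8215, and so on.
Summing a geometric series: total = 41.57·[0.9020·(1 − 0.9020^6) / (1 − 0.9020)] ≈ 176.5508 million.

177 million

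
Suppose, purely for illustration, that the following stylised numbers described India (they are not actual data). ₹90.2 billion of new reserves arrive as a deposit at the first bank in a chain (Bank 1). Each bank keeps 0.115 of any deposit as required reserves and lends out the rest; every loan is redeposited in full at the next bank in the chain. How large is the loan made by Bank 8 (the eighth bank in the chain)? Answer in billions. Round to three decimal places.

₹33.943 billion

Each bank lends a fraction (1 − rr) = 0.8850 of the deposit it receives, so Bank 8 receives 90.2·0.8850^7 and lends 90.2·0.8850^8 ≈ 33.9432 billion.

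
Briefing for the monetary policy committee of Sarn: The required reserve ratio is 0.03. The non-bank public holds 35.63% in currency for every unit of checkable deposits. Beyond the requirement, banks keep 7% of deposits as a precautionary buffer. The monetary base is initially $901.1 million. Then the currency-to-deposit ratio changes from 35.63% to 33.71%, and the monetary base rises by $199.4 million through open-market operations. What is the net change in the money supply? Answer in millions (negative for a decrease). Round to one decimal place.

Before: m₁ = (1 + 0.3563) / (0.03 + 0.07 + 0.3563) ≈ 2.972387, MB₁ = 901.1, so M₁ = 2.972387 × 901.1 ≈ 2678.4179 million.
After: m₂ = (1 + 0.3371) / (0.03 + 0.07 + 0.3371) ≈ 3.059025, MB₂ = 901.1 + 199.4 = 1100.5, so M₂ = 3.059025 × 1100.5 ≈ 3366.457 million.
ΔM = M₂ − M₁ = 3366.457 − 2678.4179 = 688.0391 million.

$688.0 million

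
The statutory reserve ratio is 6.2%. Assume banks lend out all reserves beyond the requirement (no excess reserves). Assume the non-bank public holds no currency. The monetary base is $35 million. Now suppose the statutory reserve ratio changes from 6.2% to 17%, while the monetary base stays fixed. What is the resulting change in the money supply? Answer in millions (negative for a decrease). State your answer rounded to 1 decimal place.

Initially m₁ = 1 / (0.062) ≈ 16.1290, so M₁ = 16.1290 × 35 = 564.515 million.
After the change m₂ = 1 / (0.17) ≈ 5.8824, so M₂ = 5.8824 × 35 = 205.884 million.
ΔM = M₂ − M₁ = 205.884 − 564.515 = -358.631 million.

-358.6 million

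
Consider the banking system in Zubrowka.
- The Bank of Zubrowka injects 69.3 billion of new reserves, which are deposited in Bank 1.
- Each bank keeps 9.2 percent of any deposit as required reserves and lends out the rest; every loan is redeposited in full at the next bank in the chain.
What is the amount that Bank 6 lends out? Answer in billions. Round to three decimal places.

38.837 billion

Each bank lends a fraction (1 − rr) = 0.9080 of the deposit it receives, so Bank 6 receives 69.3·0.9080^5 and lends 69.3·0.9080^6 ≈ 38.8372 billion.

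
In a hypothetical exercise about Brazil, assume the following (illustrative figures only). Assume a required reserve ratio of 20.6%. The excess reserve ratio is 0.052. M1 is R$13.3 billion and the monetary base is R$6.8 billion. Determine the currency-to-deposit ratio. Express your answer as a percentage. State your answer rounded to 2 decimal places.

51.82%

Using m = M/MB = 13.3/6.8 ≈ 1.955882. From m = (1 + c)/(c + rr + e), rearranging gives 1 + c = m·(c + rr + e), so c·(1 − m) = m·(rr + e) − 1.
Hence c = [m·(rr + e) − 1]/(1 − m) = [1.955882 × (0.206 + 0.052) − 1] / (1 − 1.955882) ≈ 0.518246.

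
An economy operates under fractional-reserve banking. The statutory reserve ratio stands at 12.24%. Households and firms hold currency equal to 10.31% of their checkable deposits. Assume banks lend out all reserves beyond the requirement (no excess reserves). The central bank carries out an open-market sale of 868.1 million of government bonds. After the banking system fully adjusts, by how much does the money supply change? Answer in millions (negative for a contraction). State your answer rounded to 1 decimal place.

-4246.6 million

The money multiplier is m = (1 + c) / (rr + c) = (1 + 0.1031) / (0.1224 + 0.1031) ≈ 4.89180.
The sale removes 868.1 million of base, so ΔM = m × ΔMB = 4.89180 × (−868.1) ≈ -4246.5716 million.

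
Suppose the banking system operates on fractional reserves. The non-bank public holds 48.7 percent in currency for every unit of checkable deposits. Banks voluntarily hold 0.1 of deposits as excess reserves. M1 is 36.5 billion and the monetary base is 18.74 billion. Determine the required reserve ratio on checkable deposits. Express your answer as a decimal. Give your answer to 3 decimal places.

Using m = M/MB = 36.5/18.74 ≈ 1.947705. Since m = (1 + c)/(c + rr + e), the denominator satisfies c + rr + e = (1 + c)/m = (1 + 0.487) / 1.947705 ≈ 0.763463.
With c = 0.487 and e = 0.1, the required reserve ratio on checkable deposits is 0.763463 − 0.487 − 0.1 = 0.176463.

0.176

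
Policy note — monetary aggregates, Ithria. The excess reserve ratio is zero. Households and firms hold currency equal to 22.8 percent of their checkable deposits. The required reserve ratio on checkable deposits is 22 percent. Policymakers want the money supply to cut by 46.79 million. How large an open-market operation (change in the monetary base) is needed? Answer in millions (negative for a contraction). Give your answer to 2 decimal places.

-17.07 million

The money multiplier is m = (1 + c) / (rr + c) = (1 + 0.228) / (0.22 + 0.228) ≈ 2.74107.
ΔMB = ΔM / m = (−46.79) / 2.74107 ≈ -17.07 million.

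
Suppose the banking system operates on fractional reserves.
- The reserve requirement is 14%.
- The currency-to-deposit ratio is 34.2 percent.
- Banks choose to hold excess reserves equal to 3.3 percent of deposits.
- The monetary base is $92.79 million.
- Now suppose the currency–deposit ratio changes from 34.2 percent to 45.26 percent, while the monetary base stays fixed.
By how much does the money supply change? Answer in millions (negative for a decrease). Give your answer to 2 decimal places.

-26.34 million

Initially m₁ = (1 + 0.342) / (0.14 + 0.033 + 0.342) ≈ 2.60583, so M₁ = 2.60583 × 92.79 ≈ 241.795 million.
After the change m₂ = (1 + 0.4526) / (0.14 + 0.033 + 0.4526) ≈ 2.32193, so M₂ = 2.32193 × 92.79 ≈ 215.4519 million.
ΔM = M₂ − M₁ = 215.4519 − 241.795 = -26.3431 million.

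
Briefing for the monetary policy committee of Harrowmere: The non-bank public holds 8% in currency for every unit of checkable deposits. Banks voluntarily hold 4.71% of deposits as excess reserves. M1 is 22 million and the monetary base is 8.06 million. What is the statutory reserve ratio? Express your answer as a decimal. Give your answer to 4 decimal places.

Using m = M/MB = 22/8.06 ≈ 2.729529. Since m = (1 + c)/(c + rr + e), the denominator satisfies c + rr + e = (1 + c)/m = (1 + 0.08) / 2.729529 ≈ 0.395673.
With c = 0.08 and e = 0.0471, the statutory reserve ratio is 0.395673 − 0.08 − 0.0471 = 0.268573.

0.2686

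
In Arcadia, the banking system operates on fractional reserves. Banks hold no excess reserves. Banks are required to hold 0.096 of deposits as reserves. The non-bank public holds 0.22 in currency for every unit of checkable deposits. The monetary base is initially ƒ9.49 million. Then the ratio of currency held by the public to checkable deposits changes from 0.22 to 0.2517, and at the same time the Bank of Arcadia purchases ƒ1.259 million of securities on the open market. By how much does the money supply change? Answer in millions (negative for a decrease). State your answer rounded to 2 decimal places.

Before: m₁ = (1 + 0.22) / (0.096 + 0.22) ≈ 3.86076, MB₁ = 9.49, so M₁ = 3.86076 × 9.49 ≈ 36.6386 million.
After: m₂ = (1 + 0.2517) / (0.096 + 0.2517) ≈ 3.59994, MB₂ = 9.49 + 1.259 = 10.749, so M₂ = 3.59994 × 10.749 ≈ 38.6958 million.
ΔM = M₂ − M₁ = 38.6958 − 36.6386 = 2.0572 million.

ƒ2.06 million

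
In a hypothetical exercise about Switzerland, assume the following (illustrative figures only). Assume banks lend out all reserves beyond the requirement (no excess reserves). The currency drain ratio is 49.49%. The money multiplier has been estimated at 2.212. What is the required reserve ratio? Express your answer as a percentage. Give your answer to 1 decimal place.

18.1%

Using m = 2.212. Since m = (1 + c)/(c + rr + e), the denominator satisfies c + rr + e = (1 + c)/m = (1 + 0.4949) / 2.212 ≈ 0.675814.
With c = 0.4949 and e = 0, the required reserve ratio is 0.675814 − 0.4949 − 0 = 0.180914.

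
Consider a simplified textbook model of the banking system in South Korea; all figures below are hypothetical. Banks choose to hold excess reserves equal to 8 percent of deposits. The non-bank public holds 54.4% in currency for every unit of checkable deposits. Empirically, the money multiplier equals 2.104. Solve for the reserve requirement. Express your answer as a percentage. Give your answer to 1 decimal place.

Using m = 2.104. Since m = (1 + c)/(c + rr + e), the denominator satisfies c + rr + e = (1 + c)/m = (1 + 0.544) / 2.104 ≈ 0.733840.
With c = 0.544 and e = 0.08, the reserve requirement is 0.733840 − 0.544 − 0.08 = 0.10984.

11.0%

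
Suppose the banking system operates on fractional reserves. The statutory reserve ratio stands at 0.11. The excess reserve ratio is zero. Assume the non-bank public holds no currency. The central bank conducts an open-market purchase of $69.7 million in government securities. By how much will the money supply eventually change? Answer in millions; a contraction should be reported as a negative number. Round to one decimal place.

The simple money multiplier is m = 1/rr = 1/0.11 ≈ 9.0909.
An open-market purchase increases the monetary base by 69.7 million, so ΔM = m × ΔMB = 9.0909 × 69.7 ≈ 633.6357 million.

$633.6 million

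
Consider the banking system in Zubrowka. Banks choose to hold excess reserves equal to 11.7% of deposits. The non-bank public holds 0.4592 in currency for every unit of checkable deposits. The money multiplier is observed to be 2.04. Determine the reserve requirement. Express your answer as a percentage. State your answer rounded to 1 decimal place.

13.9%

Using m = 2.04. Since m = (1 + c)/(c + rr + e), the denominator satisfies c + rr + e = (1 + c)/m = (1 + 0.4592) / 2.04 ≈ 0.715294.
With c = 0.4592 and e = 0.117, the reserve requirement is 0.715294 − 0.4592 − 0.117 = 0.139094.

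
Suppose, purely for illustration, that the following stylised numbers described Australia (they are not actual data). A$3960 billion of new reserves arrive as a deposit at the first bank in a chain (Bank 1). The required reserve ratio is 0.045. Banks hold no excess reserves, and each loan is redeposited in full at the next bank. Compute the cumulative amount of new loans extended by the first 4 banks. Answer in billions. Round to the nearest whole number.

A$14136 billion

Bank i lends (1 − rr)^i of the original deposit: Bank 1 lends 3960·0.9550 = 3781.8000, Bank 2 lends 3960·0.9550² = 3611.6190, and so on.
Summing a geometric series: total = 3960·[0.9550·(1 − 0.9550^4) / (1 − 0.9550)] ≈ 14136.4020 billion.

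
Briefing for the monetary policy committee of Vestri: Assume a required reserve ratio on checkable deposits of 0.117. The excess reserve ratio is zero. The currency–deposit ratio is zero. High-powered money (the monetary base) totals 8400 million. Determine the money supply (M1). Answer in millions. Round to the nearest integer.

71795 million

With no currency drain or excess reserves, the money multiplier is m = 1/rr = 1/0.117 ≈ 8.54701.
Money supply M = m × MB = 8.54701 × 8400 = 71794.884 million.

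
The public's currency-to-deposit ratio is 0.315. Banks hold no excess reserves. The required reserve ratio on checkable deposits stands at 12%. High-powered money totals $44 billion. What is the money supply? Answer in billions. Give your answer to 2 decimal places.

The money multiplier is m = (1 + c) / (rr + c) = (1 + 0.315) / (0.12 + 0.315) ≈ 3.02299.
So M = m × MB = 3.02299 × 44 ≈ 133.0116 billion.

$133.01 billion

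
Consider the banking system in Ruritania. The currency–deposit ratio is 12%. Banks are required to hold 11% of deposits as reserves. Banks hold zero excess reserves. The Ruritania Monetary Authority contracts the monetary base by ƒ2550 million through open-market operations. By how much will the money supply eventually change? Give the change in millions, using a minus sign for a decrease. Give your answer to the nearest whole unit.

-12417 million

The money multiplier is m = (1 + c) / (rr + c) = (1 + 0.12) / (0.11 + 0.12) ≈ 4.86957.
The sale removes 2550 million of base, so ΔM = m × ΔMB = 4.86957 × (−2550) = -12417.4035 million.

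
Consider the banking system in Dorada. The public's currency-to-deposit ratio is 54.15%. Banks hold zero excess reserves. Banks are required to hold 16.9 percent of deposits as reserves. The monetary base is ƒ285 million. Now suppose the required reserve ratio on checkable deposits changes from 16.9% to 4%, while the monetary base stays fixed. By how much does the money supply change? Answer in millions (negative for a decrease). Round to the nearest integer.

Initially m₁ = (1 + 0.5415) / (0.169 + 0.5415) ≈ 2.1696, so M₁ = 2.1696 × 285 = 618.336 million.
After the change m₂ = (1 + 0.5415) / (0.04 + 0.5415) ≈ 2.6509, so M₂ = 2.6509 × 285 = 755.5065 million.
ΔM = M₂ − M₁ = 755.5065 − 618.336 = 137.1705 million.

ƒ137 million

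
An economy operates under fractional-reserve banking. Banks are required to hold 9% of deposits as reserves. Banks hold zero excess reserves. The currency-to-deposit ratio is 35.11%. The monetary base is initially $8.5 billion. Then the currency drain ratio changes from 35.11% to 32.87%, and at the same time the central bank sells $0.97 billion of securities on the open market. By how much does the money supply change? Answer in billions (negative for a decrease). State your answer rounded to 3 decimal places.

-2.140 billion

Before: m₁ = (1 + 0.3511) / (0.09 + 0.3511) ≈ 3.06302, MB₁ = 8.5, so M₁ = 3.06302 × 8.5 ≈ 26.0357 billion.
After: m₂ = (1 + 0.3287) / (0.09 + 0.3287) ≈ 3.17339, MB₂ = 8.5 − 0.97 = 7.53, so M₂ = 3.17339 × 7.53 ≈ 23.8956 billion.
ΔM = M₂ − M₁ = 23.8956 − 26.0357 = -2.1401 billion.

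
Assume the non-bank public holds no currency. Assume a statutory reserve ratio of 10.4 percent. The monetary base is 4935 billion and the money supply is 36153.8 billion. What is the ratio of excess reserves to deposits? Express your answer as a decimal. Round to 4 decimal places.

Using m = M/MB = 36153.8/4935 ≈ 7.325998. Since m = (1 + c)/(c + rr + e), the denominator satisfies c + rr + e = (1 + c)/m = (1 + 0) / 7.325998 ≈ 0.136500.
With c = 0 and rr = 0.104, the ratio of excess reserves to deposits is 0.136500 − 0 − 0.104 = 0.0325.

0.0325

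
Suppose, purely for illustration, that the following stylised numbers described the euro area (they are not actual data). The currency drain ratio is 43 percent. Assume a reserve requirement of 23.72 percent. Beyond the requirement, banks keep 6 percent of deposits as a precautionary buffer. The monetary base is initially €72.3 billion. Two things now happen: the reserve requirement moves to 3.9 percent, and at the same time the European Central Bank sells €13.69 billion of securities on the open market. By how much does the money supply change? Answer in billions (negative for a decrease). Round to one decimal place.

€16.3 billion

Before: m₁ = (1 + 0.43) / (0.2372 + 0.06 + 0.43) ≈ 1.9664, MB₁ = 72.3, so M₁ = 1.9664 × 72.3 ≈ 142.1707 billion.
After: m₂ = (1 + 0.43) / (0.039 + 0.06 + 0.43) ≈ 2.7032, MB₂ = 72.3 − 13.69 = 58.61, so M₂ = 2.7032 × 58.61 ≈ 158.4346 billion.
ΔM = M₂ − M₁ = 158.4346 − 142.1707 = 16.2639 billion.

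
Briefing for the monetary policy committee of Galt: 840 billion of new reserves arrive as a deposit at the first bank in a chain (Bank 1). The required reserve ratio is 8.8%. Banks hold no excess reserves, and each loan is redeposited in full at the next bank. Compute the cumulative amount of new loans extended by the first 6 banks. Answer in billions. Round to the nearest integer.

3696 billion

Bank i lends (1 − rr)^i of the original deposit: Bank 1 lends 840·0.9120 = 766.0800, Bank 2 lends 840·0.9120² ≈ 698.6650, and so on.
Summing a geometric series: total = 840·[0.9120·(1 − 0.9120^6) / (1 − 0.9120)] ≈ 3696.3455 billion.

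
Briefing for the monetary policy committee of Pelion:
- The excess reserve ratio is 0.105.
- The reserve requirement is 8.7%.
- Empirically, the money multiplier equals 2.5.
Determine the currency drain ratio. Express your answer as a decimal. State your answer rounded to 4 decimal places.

Using m = 2.5. From m = (1 + c)/(c + rr + e), rearranging gives 1 + c = m·(c + rr + e), so c·(1 − m) = m·(rr + e) − 1.
Hence c = [m·(rr + e) − 1]/(1 − m) = [2.5 × (0.087 + 0.105) − 1] / (1 − 2.5) ≈ 0.346667.

0.3467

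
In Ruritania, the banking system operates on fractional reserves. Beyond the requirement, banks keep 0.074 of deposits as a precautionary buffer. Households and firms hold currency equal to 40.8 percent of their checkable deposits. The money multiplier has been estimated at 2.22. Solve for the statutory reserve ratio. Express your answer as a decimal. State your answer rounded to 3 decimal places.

Using m = 2.22. Since m = (1 + c)/(c + rr + e), the denominator satisfies c + rr + e = (1 + c)/m = (1 + 0.408) / 2.22 ≈ 0.634234.
With c = 0.408 and e = 0.074, the statutory reserve ratio is 0.634234 − 0.408 − 0.074 = 0.152234.

0.152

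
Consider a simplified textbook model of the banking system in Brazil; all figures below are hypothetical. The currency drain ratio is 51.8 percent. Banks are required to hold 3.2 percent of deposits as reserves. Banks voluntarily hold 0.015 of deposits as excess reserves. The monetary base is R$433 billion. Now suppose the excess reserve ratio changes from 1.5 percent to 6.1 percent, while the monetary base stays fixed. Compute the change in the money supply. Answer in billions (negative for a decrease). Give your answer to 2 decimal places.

-87.58 billion

Initially m₁ = (1 + 0.518) / (0.032 + 0.015 + 0.518) ≈ 2.686726, so M₁ = 2.686726 × 433 ≈ 1163.3524 billion.
After the change m₂ = (1 + 0.518) / (0.032 + 0.061 + 0.518) ≈ 2.484452, so M₂ = 2.484452 × 433 ≈ 1075.7677 billion.
ΔM = M₂ − M₁ = 1075.7677 − 1163.3524 = -87.5847 billion.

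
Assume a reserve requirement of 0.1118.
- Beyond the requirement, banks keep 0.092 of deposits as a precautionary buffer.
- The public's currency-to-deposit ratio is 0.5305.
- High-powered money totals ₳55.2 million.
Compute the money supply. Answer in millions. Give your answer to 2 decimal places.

The money multiplier is m = (1 + c) / (rr + e + c) = (1 + 0.5305) / (0.1118 + 0.092 + 0.5305) ≈ 2.08430.
So M = m × MB = 2.08430 × 55.2 ≈ 115.0534 million.

₳115.05 million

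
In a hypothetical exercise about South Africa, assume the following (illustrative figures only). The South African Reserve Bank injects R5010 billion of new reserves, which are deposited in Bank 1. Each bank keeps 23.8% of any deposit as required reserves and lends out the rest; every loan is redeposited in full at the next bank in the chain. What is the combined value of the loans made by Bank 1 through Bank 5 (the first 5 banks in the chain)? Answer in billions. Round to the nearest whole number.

Bank i lends (1 − rr)^i of the original deposit: Bank 1 lends 5010·0.7620 = 3817.6200, Bank 2 lends 5010·0.7620² ≈ 2909.0264, and so on.
Summing a geometric series: total = 5010·[0.7620·(1 − 0.7620^5) / (1 − 0.7620)] ≈ 11919.5342 billion.

R11920 billion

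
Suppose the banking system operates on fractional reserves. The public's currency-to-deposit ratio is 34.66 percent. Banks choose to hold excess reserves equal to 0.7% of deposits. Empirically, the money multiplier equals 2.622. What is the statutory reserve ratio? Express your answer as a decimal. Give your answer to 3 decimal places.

0.160

Using m = 2.622. Since m = (1 + c)/(c + rr + e), the denominator satisfies c + rr + e = (1 + c)/m = (1 + 0.3466) / 2.622 ≈ 0.513577.
With c = 0.3466 and e = 0.007, the statutory reserve ratio is 0.513577 − 0.3466 − 0.007 = 0.159977.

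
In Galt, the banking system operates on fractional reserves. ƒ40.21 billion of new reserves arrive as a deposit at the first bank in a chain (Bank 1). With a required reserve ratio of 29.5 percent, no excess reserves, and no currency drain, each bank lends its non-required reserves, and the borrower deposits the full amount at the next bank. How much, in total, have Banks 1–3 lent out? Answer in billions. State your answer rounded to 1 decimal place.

ƒ62.4 billion

Bank i lends (1 − rr)^i of the original deposit: Bank 1 lends 40.21·0.7050 ≈ 28.3481, Bank 2 lends 40.21·0.7050² ≈ 19.9854, and so on.
Summing a geometric series: total = 40.21·[0.7050·(1 − 0.7050^3) / (1 − 0.7050)] ≈ 62.4231 billion.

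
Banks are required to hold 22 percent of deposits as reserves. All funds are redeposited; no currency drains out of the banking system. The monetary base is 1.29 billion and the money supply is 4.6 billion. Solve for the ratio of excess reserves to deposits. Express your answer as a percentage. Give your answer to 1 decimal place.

Using m = M/MB = 4.6/1.29 ≈ 3.565891. Since m = (1 + c)/(c + rr + e), the denominator satisfies c + rr + e = (1 + c)/m = (1 + 0) / 3.565891 ≈ 0.280435.
With c = 0 and rr = 0.22, the ratio of excess reserves to deposits is 0.280435 − 0 − 0.22 = 0.060435.

6.0%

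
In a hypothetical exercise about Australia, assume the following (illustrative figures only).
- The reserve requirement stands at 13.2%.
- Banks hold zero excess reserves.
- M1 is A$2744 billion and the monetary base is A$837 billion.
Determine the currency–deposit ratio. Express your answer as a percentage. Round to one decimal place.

Using m = M/MB = 2744/837 ≈ 3.278375. From m = (1 + c)/(c + rr + e), rearranging gives 1 + c = m·(c + rr + e), so c·(1 − m) = m·(rr + e) − 1.
Hence c = [m·(rr + e) − 1]/(1 − m) = [3.278375 × (0.132 + 0) − 1] / (1 − 3.278375) ≈ 0.248973.

24.9%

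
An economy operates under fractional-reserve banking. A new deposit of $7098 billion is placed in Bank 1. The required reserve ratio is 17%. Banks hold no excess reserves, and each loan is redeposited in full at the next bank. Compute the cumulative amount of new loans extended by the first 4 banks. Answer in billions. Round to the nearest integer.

Bank i lends (1 − rr)^i of the original deposit: Bank 1 lends 7098·0.8300 = 5891.3400, Bank 2 lends 7098·0.8300² = 4889.8122, and so on.
Summing a geometric series: total = 7098·[0.8300·(1 − 0.8300^4) / (1 − 0.8300)] ≈ 18208.2880 billion.

$18208 billion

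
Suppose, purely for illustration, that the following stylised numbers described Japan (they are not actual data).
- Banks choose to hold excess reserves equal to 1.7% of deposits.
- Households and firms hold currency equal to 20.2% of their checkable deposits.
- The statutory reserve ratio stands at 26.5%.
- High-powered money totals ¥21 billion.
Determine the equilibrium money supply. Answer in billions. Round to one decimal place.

¥52.2 billion

The money multiplier is m = (1 + c) / (rr + e + c) = (1 + 0.202) / (0.265 + 0.017 + 0.202) ≈ 2.4835.
So M = m × MB = 2.4835 × 21 = 52.1535 billion.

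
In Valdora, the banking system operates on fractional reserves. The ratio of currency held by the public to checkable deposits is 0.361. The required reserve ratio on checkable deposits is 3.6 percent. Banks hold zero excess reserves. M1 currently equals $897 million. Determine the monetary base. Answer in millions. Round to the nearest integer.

$262 million

The money multiplier is m = (1 + c) / (rr + c) = (1 + 0.361) / (0.036 + 0.361) ≈ 3.4282.
MB = M / m = 897 / 3.4282 ≈ 261.6533 million.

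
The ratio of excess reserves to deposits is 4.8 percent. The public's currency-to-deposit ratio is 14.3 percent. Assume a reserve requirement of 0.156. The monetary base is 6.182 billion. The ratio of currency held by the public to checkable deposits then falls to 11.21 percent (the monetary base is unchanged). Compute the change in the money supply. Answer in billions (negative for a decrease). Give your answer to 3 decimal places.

1.386 billion

Initially m₁ = (1 + 0.143) / (0.156 + 0.048 + 0.143) ≈ 3.29395, so M₁ = 3.29395 × 6.182 ≈ 20.3632 billion.
After the change m₂ = (1 + 0.1121) / (0.156 + 0.048 + 0.1121) ≈ 3.51819, so M₂ = 3.51819 × 6.182 ≈ 21.7495 billion.
ΔM = M₂ − M₁ = 21.7495 − 20.3632 = 1.3863 billion.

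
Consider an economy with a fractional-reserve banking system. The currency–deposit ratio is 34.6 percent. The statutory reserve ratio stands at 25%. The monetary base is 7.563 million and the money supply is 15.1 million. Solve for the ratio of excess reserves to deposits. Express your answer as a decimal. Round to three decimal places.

0.078

Using m = M/MB = 15.1/7.563 ≈ 1.996562. Since m = (1 + c)/(c + rr + e), the denominator satisfies c + rr + e = (1 + c)/m = (1 + 0.346) / 1.996562 ≈ 0.674159.
With c = 0.346 and rr = 0.25, the ratio of excess reserves to deposits is 0.674159 − 0.346 − 0.25 = 0.078159.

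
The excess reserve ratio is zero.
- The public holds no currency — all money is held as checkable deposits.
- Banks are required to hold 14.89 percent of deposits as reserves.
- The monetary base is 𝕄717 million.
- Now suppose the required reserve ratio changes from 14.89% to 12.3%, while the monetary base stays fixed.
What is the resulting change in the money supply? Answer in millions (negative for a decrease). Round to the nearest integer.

Initially m₁ = 1 / (0.1489) ≈ 6.7159, so M₁ = 6.7159 × 717 = 4815.3003 million.
After the change m₂ = 1 / (0.123) ≈ 8.1301, so M₂ = 8.1301 × 717 = 5829.2817 million.
ΔM = M₂ − M₁ = 5829.2817 − 4815.3003 = 1013.9814 million.

𝕄1014 million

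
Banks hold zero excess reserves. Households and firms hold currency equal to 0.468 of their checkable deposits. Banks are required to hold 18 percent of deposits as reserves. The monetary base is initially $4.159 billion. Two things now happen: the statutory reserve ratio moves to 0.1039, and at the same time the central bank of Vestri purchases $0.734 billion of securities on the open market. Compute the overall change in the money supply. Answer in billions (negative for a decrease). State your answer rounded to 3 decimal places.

$3.138 billion

Before: m₁ = (1 + 0.468) / (0.18 + 0.468) ≈ 2.26543, MB₁ = 4.159, so M₁ = 2.26543 × 4.159 ≈ 9.4219 billion.
After: m₂ = (1 + 0.468) / (0.1039 + 0.468) ≈ 2.56688, MB₂ = 4.159 + 0.734 = 4.893, so M₂ = 2.56688 × 4.893 ≈ 12.5597 billion.
ΔM = M₂ − M₁ = 12.5597 − 9.4219 = 3.1378 billion.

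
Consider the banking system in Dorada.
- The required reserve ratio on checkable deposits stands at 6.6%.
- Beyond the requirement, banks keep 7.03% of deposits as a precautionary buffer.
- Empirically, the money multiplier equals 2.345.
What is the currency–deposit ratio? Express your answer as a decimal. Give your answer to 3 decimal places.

0.506

Using m = 2.345. From m = (1 + c)/(c + rr + e), rearranging gives 1 + c = m·(c + rr + e), so c·(1 − m) = m·(rr + e) − 1.
Hence c = [m·(rr + e) − 1]/(1 − m) = [2.345 × (0.066 + 0.0703) − 1] / (1 − 2.345) ≈ 0.505856.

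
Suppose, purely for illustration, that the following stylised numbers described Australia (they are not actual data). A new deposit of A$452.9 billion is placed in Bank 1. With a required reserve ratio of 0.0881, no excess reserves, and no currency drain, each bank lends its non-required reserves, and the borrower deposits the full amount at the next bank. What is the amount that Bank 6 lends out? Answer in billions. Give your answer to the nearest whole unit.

Each bank lends a fraction (1 − rr) = 0.9119 of the deposit it receives, so Bank 6 receives 452.9·0.9119^5 and lends 452.9·0.9119^6 ≈ 260.4268 billion.

A$260 billion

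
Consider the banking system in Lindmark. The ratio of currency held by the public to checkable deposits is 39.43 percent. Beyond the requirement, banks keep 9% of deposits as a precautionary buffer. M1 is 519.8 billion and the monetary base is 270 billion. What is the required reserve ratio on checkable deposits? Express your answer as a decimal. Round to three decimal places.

0.240

Using m = M/MB = 519.8/270 ≈ 1.925185. Since m = (1 + c)/(c + rr + e), the denominator satisfies c + rr + e = (1 + c)/m = (1 + 0.3943) / 1.925185 ≈ 0.724242.
With c = 0.3943 and e = 0.09, the required reserve ratio on checkable deposits is 0.724242 − 0.3943 − 0.09 = 0.239942.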